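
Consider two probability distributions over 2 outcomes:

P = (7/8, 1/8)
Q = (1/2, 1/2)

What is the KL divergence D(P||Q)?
D(P||Q) = Σ P(i) log₂(P(i)/Q(i))
  i=0: (7/8) × log₂((7/8)/(1/2)) = (7/8) × log₂(7/4) = 0.7064
  i=1: (1/8) × log₂((1/8)/(1/2)) = (1/8) × log₂(1/4) = -0.2500
D(P||Q) = 0.7064 - 0.2500
  = 0.4564 bits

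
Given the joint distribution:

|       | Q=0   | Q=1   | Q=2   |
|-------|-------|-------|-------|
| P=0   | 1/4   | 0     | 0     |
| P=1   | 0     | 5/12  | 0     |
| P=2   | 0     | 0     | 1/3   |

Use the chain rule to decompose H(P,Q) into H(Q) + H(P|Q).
By the chain rule: H(P,Q) = H(Q) + H(P|Q)

Marginal P(Q) (column sums):
  P(Q=0) = 1/4 + 0 + 0 = 1/4
  P(Q=1) = 0 + 5/12 + 0 = 5/12
  P(Q=2) = 0 + 0 + 1/3 = 1/3
H(Q) = -[(1/4)·log₂(1/4) + (5/12)·log₂(5/12) + (1/3)·log₂(1/3)]
  = 0.5000 + 0.5263 + 0.5283
  = 1.5546 bits
H(P|Q) = -Σ P(P,Q)·log₂ P(P|Q), where P(P|Q) = P(P,Q) / P(Q)
  (cells with P(P,Q) = 0 contribute 0)
  (P=0,Q=0): P(P|Q) = (1/4)/(1/4) = 1;  -(1/4)·log₂(1) = 0.0000
  (P=1,Q=1): P(P|Q) = (5/12)/(5/12) = 1;  -(5/12)·log₂(1) = 0.0000
  (P=2,Q=2): P(P|Q) = (1/3)/(1/3) = 1;  -(1/3)·log₂(1) = 0.0000
H(P|Q) = 0.0000 + 0.0000 + 0.0000
  = 0.0000 bits

H(P,Q) = H(Q) + H(P|Q) = 1.5546 + 0.0000 = 1.5546 bits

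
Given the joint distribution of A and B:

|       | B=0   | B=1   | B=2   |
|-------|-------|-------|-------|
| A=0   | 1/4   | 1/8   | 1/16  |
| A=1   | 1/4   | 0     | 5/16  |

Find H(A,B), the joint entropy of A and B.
H(A,B) = -Σ P(A,B) log₂ P(A,B), summed over the non-zero cells:
H(A,B) = -[(1/4)·log₂(1/4) + (1/8)·log₂(1/8) + (1/16)·log₂(1/16) + (1/4)·log₂(1/4) + (5/16)·log₂(5/16)]
  = 0.5000 + 0.3750 + 0.2500 + 0.5000 + 0.5244
  = 2.1494 bits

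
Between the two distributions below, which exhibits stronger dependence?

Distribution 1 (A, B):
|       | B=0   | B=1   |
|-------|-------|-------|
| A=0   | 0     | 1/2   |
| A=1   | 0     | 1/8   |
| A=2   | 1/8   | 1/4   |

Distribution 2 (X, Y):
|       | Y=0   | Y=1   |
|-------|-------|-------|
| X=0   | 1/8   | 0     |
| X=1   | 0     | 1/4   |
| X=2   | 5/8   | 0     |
Distribution 1 (A, B):
Marginal P(A) (row sums):
  P(A=0) = 0 + 1/2 = 1/2
  P(A=1) = 0 + 1/8 = 1/8
  P(A=2) = 1/8 + 1/4 = 3/8
Marginal P(B) (column sums):
  P(B=0) = 0 + 0 + 1/8 = 1/8
  P(B=1) = 1/2 + 1/8 + 1/4 = 7/8

H(A) = -[(1/2)·log₂(1/2) + (1/8)·log₂(1/8) + (3/8)·log₂(3/8)]
  = 0.5000 + 0.3750 + 0.5306
  = 1.4056 bits
H(B) = -[(1/8)·log₂(1/8) + (7/8)·log₂(7/8)]
  = 0.3750 + 0.1686
  = 0.5436 bits
H(A,B) = -[(1/2)·log₂(1/2) + (1/8)·log₂(1/8) + (1/8)·log₂(1/8) + (1/4)·log₂(1/4)]
  = 0.5000 + 0.3750 + 0.3750 + 0.5000
  = 1.7500 bits

I(A;B) = H(A) + H(B) - H(A,B)
  = 1.4056 + 0.5436 - 1.7500
  = 0.1992 bits

Distribution 2 (X, Y):
Marginal P(X) (row sums):
  P(X=0) = 1/8 + 0 = 1/8
  P(X=1) = 0 + 1/4 = 1/4
  P(X=2) = 5/8 + 0 = 5/8
Marginal P(Y) (column sums):
  P(Y=0) = 1/8 + 0 + 5/8 = 3/4
  P(Y=1) = 0 + 1/4 + 0 = 1/4

H(X) = -[(1/8)·log₂(1/8) + (1/4)·log₂(1/4) + (5/8)·log₂(5/8)]
  = 0.3750 + 0.5000 + 0.4238
  = 1.2988 bits
H(Y) = -[(3/4)·log₂(3/4) + (1/4)·log₂(1/4)]
  = 0.3113 + 0.5000
  = 0.8113 bits
H(X,Y) = -[(1/8)·log₂(1/8) + (1/4)·log₂(1/4) + (5/8)·log₂(5/8)]
  = 0.3750 + 0.5000 + 0.4238
  = 1.2988 bits

I(X;Y) = H(X) + H(Y) - H(X,Y)
  = 1.2988 + 0.8113 - 1.2988
  = 0.8113 bits

I(X;Y) = 0.8113 bits > I(A;B) = 0.1992 bits, so (X, Y) has the higher mutual information (stronger dependence).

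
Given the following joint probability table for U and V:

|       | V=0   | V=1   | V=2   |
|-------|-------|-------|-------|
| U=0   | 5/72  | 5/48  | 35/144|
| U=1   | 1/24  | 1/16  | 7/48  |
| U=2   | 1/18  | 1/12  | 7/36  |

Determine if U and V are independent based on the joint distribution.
Marginal P(U) (row sums):
  P(U=0) = 5/72 + 5/48 + 35/144 = 5/12
  P(U=1) = 1/24 + 1/16 + 7/48 = 1/4
  P(U=2) = 1/18 + 1/12 + 7/36 = 1/3
Marginal P(V) (column sums):
  P(V=0) = 5/72 + 1/24 + 1/18 = 1/6
  P(V=1) = 5/48 + 1/16 + 1/12 = 1/4
  P(V=2) = 35/144 + 7/48 + 7/36 = 7/12

U and V are independent iff P(U=i,V=j) = P(U=i)·P(V=j) for every cell.
  P(U=0)·P(V=0) = 5/12 × 1/6 = 5/72 = P(U=0,V=0) ✓
  P(U=0)·P(V=1) = 5/12 × 1/4 = 5/48 = P(U=0,V=1) ✓
  P(U=0)·P(V=2) = 5/12 × 7/12 = 35/144 = P(U=0,V=2) ✓
  P(U=1)·P(V=0) = 1/4 × 1/6 = 1/24 = P(U=1,V=0) ✓
  P(U=1)·P(V=1) = 1/4 × 1/4 = 1/16 = P(U=1,V=1) ✓
  P(U=1)·P(V=2) = 1/4 × 7/12 = 7/48 = P(U=1,V=2) ✓
  P(U=2)·P(V=0) = 1/3 × 1/6 = 1/18 = P(U=2,V=0) ✓
  P(U=2)·P(V=1) = 1/3 × 1/4 = 1/12 = P(U=2,V=1) ✓
  P(U=2)·P(V=2) = 1/3 × 7/12 = 7/36 = P(U=2,V=2) ✓

Yes, U and V are independent: every cell factors, so I(U;V) = 0 bits.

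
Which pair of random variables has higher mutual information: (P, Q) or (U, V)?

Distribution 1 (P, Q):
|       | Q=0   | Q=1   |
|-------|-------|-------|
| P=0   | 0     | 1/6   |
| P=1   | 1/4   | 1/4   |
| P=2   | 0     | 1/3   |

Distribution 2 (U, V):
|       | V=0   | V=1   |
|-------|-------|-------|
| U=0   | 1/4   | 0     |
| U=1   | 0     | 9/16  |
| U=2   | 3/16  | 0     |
Distribution 1 (P, Q):
Marginal P(P) (row sums):
  P(P=0) = 0 + 1/6 = 1/6
  P(P=1) = 1/4 + 1/4 = 1/2
  P(P=2) = 0 + 1/3 = 1/3
Marginal P(Q) (column sums):
  P(Q=0) = 0 + 1/4 + 0 = 1/4
  P(Q=1) = 1/6 + 1/4 + 1/3 = 3/4

H(P) = -[(1/6)·log₂(1/6) + (1/2)·log₂(1/2) + (1/3)·log₂(1/3)]
  = 0.4308 + 0.5000 + 0.5283
  = 1.4591 bits
H(Q) = -[(1/4)·log₂(1/4) + (3/4)·log₂(3/4)]
  = 0.5000 + 0.3113
  = 0.8113 bits
H(P,Q) = -[(1/6)·log₂(1/6) + (1/4)·log₂(1/4) + (1/4)·log₂(1/4) + (1/3)·log₂(1/3)]
  = 0.4308 + 0.5000 + 0.5000 + 0.5283
  = 1.9591 bits

I(P;Q) = H(P) + H(Q) - H(P,Q)
  = 1.4591 + 0.8113 - 1.9591
  = 0.3113 bits

Distribution 2 (U, V):
Marginal P(U) (row sums):
  P(U=0) = 1/4 + 0 = 1/4
  P(U=1) = 0 + 9/16 = 9/16
  P(U=2) = 3/16 + 0 = 3/16
Marginal P(V) (column sums):
  P(V=0) = 1/4 + 0 + 3/16 = 7/16
  P(V=1) = 0 + 9/16 + 0 = 9/16

H(U) = -[(1/4)·log₂(1/4) + (9/16)·log₂(9/16) + (3/16)·log₂(3/16)]
  = 0.5000 + 0.4669 + 0.4528
  = 1.4197 bits
H(V) = -[(7/16)·log₂(7/16) + (9/16)·log₂(9/16)]
  = 0.5218 + 0.4669
  = 0.9887 bits
H(U,V) = -[(1/4)·log₂(1/4) + (9/16)·log₂(9/16) + (3/16)·log₂(3/16)]
  = 0.5000 + 0.4669 + 0.4528
  = 1.4197 bits

I(U;V) = H(U) + H(V) - H(U,V)
  = 1.4197 + 0.9887 - 1.4197
  = 0.9887 bits

I(U;V) = 0.9887 bits > I(P;Q) = 0.3113 bits, so (U, V) has the higher mutual information (stronger dependence).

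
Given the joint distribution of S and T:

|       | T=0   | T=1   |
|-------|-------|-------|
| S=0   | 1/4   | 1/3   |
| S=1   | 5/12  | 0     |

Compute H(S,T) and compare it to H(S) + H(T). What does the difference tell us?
Marginal P(S) (row sums):
  P(S=0) = 1/4 + 1/3 = 7/12
  P(S=1) = 5/12 + 0 = 5/12
Marginal P(T) (column sums):
  P(T=0) = 1/4 + 5/12 = 2/3
  P(T=1) = 1/3 + 0 = 1/3

H(S,T) = -[(1/4)·log₂(1/4) + (1/3)·log₂(1/3) + (5/12)·log₂(5/12)]
  = 0.5000 + 0.5283 + 0.5263
  = 1.5546 bits
H(S) = -[(7/12)·log₂(7/12) + (5/12)·log₂(5/12)]
  = 0.4536 + 0.5263
  = 0.9799 bits
H(T) = -[(2/3)·log₂(2/3) + (1/3)·log₂(1/3)]
  = 0.3900 + 0.5283
  = 0.9183 bits

H(S) + H(T) = 0.9799 + 0.9183 = 1.8982 bits
Difference: H(S) + H(T) - H(S,T) = 1.8982 - 1.5546 = 0.3436 bits = I(S;T)

The difference is the mutual information; it is positive here, so S and T are dependent (knowing one reduces uncertainty about the other by 0.3436 bits).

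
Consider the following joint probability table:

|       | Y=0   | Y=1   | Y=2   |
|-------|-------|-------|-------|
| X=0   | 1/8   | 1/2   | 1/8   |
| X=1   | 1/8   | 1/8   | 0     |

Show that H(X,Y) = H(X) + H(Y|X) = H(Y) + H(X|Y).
Marginal P(X) (row sums):
  P(X=0) = 1/8 + 1/2 + 1/8 = 3/4
  P(X=1) = 1/8 + 1/8 + 0 = 1/4
Marginal P(Y) (column sums):
  P(Y=0) = 1/8 + 1/8 = 1/4
  P(Y=1) = 1/2 + 1/8 = 5/8
  P(Y=2) = 1/8 + 0 = 1/8

Decomposition 1: H(X) + H(Y|X)
H(X) = -[(3/4)·log₂(3/4) + (1/4)·log₂(1/4)]
  = 0.3113 + 0.5000
  = 0.8113 bits
H(Y|X) = -Σ P(X,Y)·log₂ P(Y|X), where P(Y|X) = P(X,Y) / P(X)
  (cells with P(X,Y) = 0 contribute 0)
  (X=0,Y=0): P(Y|X) = (1/8)/(3/4) = 1/6;  -(1/8)·log₂(1/6) = 0.3231
  (X=0,Y=1): P(Y|X) = (1/2)/(3/4) = 2/3;  -(1/2)·log₂(2/3) = 0.2925
  (X=0,Y=2): P(Y|X) = (1/8)/(3/4) = 1/6;  -(1/8)·log₂(1/6) = 0.3231
  (X=1,Y=0): P(Y|X) = (1/8)/(1/4) = 1/2;  -(1/8)·log₂(1/2) = 0.1250
  (X=1,Y=1): P(Y|X) = (1/8)/(1/4) = 1/2;  -(1/8)·log₂(1/2) = 0.1250
H(Y|X) = 0.3231 + 0.2925 + 0.3231 + 0.1250 + 0.1250
  = 1.1887 bits
H(X) + H(Y|X) = 0.8113 + 1.1887 = 2.0000 bits

Decomposition 2: H(Y) + H(X|Y)
H(Y) = -[(1/4)·log₂(1/4) + (5/8)·log₂(5/8) + (1/8)·log₂(1/8)]
  = 0.5000 + 0.4238 + 0.3750
  = 1.2988 bits
H(X|Y) = -Σ P(X,Y)·log₂ P(X|Y), where P(X|Y) = P(X,Y) / P(Y)
  (cells with P(X,Y) = 0 contribute 0)
  (X=0,Y=0): P(X|Y) = (1/8)/(1/4) = 1/2;  -(1/8)·log₂(1/2) = 0.1250
  (X=0,Y=1): P(X|Y) = (1/2)/(5/8) = 4/5;  -(1/2)·log₂(4/5) = 0.1610
  (X=0,Y=2): P(X|Y) = (1/8)/(1/8) = 1;  -(1/8)·log₂(1) = 0.0000
  (X=1,Y=0): P(X|Y) = (1/8)/(1/4) = 1/2;  -(1/8)·log₂(1/2) = 0.1250
  (X=1,Y=1): P(X|Y) = (1/8)/(5/8) = 1/5;  -(1/8)·log₂(1/5) = 0.2902
H(X|Y) = 0.1250 + 0.1610 + 0.0000 + 0.1250 + 0.2902
  = 0.7012 bits
H(Y) + H(X|Y) = 1.2988 + 0.7012 = 2.0000 bits

Direct computation of the joint entropy:
H(X,Y) = -[(1/8)·log₂(1/8) + (1/2)·log₂(1/2) + (1/8)·log₂(1/8) + (1/8)·log₂(1/8) + (1/8)·log₂(1/8)]
  = 0.3750 + 0.5000 + 0.3750 + 0.3750 + 0.3750
  = 2.0000 bits

All three agree: H(X,Y) = 2.0000 bits ✓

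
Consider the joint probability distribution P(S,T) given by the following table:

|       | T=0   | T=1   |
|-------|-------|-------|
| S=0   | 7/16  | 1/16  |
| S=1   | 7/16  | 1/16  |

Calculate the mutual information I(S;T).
Marginal P(S) (row sums):
  P(S=0) = 7/16 + 1/16 = 1/2
  P(S=1) = 7/16 + 1/16 = 1/2
Marginal P(T) (column sums):
  P(T=0) = 7/16 + 7/16 = 7/8
  P(T=1) = 1/16 + 1/16 = 1/8

H(S) = -[(1/2)·log₂(1/2) + (1/2)·log₂(1/2)]
  = 0.5000 + 0.5000
  = 1.0000 bits
H(T) = -[(7/8)·log₂(7/8) + (1/8)·log₂(1/8)]
  = 0.1686 + 0.3750
  = 0.5436 bits
H(S,T) = -[(7/16)·log₂(7/16) + (1/16)·log₂(1/16) + (7/16)·log₂(7/16) + (1/16)·log₂(1/16)]
  = 0.5218 + 0.2500 + 0.5218 + 0.2500
  = 1.5436 bits

I(S;T) = H(S) + H(T) - H(S,T)
  = 1.0000 + 0.5436 - 1.5436
  = 0.0000 bits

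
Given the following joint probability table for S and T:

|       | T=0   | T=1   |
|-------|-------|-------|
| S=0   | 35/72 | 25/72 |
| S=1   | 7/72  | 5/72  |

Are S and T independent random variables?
Marginal P(S) (row sums):
  P(S=0) = 35/72 + 25/72 = 5/6
  P(S=1) = 7/72 + 5/72 = 1/6
Marginal P(T) (column sums):
  P(T=0) = 35/72 + 7/72 = 7/12
  P(T=1) = 25/72 + 5/72 = 5/12

S and T are independent iff P(S=i,T=j) = P(S=i)·P(T=j) for every cell.
  P(S=0)·P(T=0) = 5/6 × 7/12 = 35/72 = P(S=0,T=0) ✓
  P(S=0)·P(T=1) = 5/6 × 5/12 = 25/72 = P(S=0,T=1) ✓
  P(S=1)·P(T=0) = 1/6 × 7/12 = 7/72 = P(S=1,T=0) ✓
  P(S=1)·P(T=1) = 1/6 × 5/12 = 5/72 = P(S=1,T=1) ✓

Yes, S and T are independent: every cell factors, so I(S;T) = 0 bits.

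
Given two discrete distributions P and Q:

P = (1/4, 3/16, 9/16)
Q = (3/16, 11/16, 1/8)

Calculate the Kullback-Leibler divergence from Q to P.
D(P||Q) = Σ P(i) log₂(P(i)/Q(i))
  i=0: (1/4) × log₂((1/4)/(3/16)) = (1/4) × log₂(4/3) = 0.1038
  i=1: (3/16) × log₂((3/16)/(11/16)) = (3/16) × log₂(3/11) = -0.3515
  i=2: (9/16) × log₂((9/16)/(1/8)) = (9/16) × log₂(9/2) = 1.2206
D(P||Q) = 0.1038 - 0.3515 + 1.2206
  = 0.9729 bits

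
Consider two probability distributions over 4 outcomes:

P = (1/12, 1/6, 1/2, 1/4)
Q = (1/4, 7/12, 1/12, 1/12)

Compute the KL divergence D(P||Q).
D(P||Q) = Σ P(i) log₂(P(i)/Q(i))
  i=0: (1/12) × log₂((1/12)/(1/4)) = (1/12) × log₂(1/3) = -0.1321
  i=1: (1/6) × log₂((1/6)/(7/12)) = (1/6) × log₂(2/7) = -0.3012
  i=2: (1/2) × log₂((1/2)/(1/12)) = (1/2) × log₂(6) = 1.2925
  i=3: (1/4) × log₂((1/4)/(1/12)) = (1/4) × log₂(3) = 0.3962
D(P||Q) = -0.1321 - 0.3012 + 1.2925 + 0.3962
  = 1.2554 bits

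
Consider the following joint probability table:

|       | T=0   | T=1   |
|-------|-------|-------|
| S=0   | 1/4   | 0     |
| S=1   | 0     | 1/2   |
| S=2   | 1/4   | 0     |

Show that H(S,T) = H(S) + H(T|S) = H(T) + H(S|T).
Marginal P(S) (row sums):
  P(S=0) = 1/4 + 0 = 1/4
  P(S=1) = 0 + 1/2 = 1/2
  P(S=2) = 1/4 + 0 = 1/4
Marginal P(T) (column sums):
  P(T=0) = 1/4 + 0 + 1/4 = 1/2
  P(T=1) = 0 + 1/2 + 0 = 1/2

Decomposition 1: H(S) + H(T|S)
H(S) = -[(1/4)·log₂(1/4) + (1/2)·log₂(1/2) + (1/4)·log₂(1/4)]
  = 0.5000 + 0.5000 + 0.5000
  = 1.5000 bits
H(T|S) = -Σ P(S,T)·log₂ P(T|S), where P(T|S) = P(S,T) / P(S)
  (cells with P(S,T) = 0 contribute 0)
  (S=0,T=0): P(T|S) = (1/4)/(1/4) = 1;  -(1/4)·log₂(1) = 0.0000
  (S=1,T=1): P(T|S) = (1/2)/(1/2) = 1;  -(1/2)·log₂(1) = 0.0000
  (S=2,T=0): P(T|S) = (1/4)/(1/4) = 1;  -(1/4)·log₂(1) = 0.0000
H(T|S) = 0.0000 + 0.0000 + 0.0000
  = 0.0000 bits
H(S) + H(T|S) = 1.5000 + 0.0000 = 1.5000 bits

Decomposition 2: H(T) + H(S|T)
H(T) = -[(1/2)·log₂(1/2) + (1/2)·log₂(1/2)]
  = 0.5000 + 0.5000
  = 1.0000 bits
H(S|T) = -Σ P(S,T)·log₂ P(S|T), where P(S|T) = P(S,T) / P(T)
  (cells with P(S,T) = 0 contribute 0)
  (S=0,T=0): P(S|T) = (1/4)/(1/2) = 1/2;  -(1/4)·log₂(1/2) = 0.2500
  (S=1,T=1): P(S|T) = (1/2)/(1/2) = 1;  -(1/2)·log₂(1) = 0.0000
  (S=2,T=0): P(S|T) = (1/4)/(1/2) = 1/2;  -(1/4)·log₂(1/2) = 0.2500
H(S|T) = 0.2500 + 0.0000 + 0.2500
  = 0.5000 bits
H(T) + H(S|T) = 1.0000 + 0.5000 = 1.5000 bits

Direct computation of the joint entropy:
H(S,T) = -[(1/4)·log₂(1/4) + (1/2)·log₂(1/2) + (1/4)·log₂(1/4)]
  = 0.5000 + 0.5000 + 0.5000
  = 1.5000 bits

All three agree: H(S,T) = 1.5000 bits ✓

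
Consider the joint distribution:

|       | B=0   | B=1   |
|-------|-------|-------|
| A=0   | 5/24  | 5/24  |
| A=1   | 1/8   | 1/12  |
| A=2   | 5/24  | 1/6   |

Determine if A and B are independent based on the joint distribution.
Marginal P(A) (row sums):
  P(A=0) = 5/24 + 5/24 = 5/12
  P(A=1) = 1/8 + 1/12 = 5/24
  P(A=2) = 5/24 + 1/6 = 3/8
Marginal P(B) (column sums):
  P(B=0) = 5/24 + 1/8 + 5/24 = 13/24
  P(B=1) = 5/24 + 1/12 + 1/6 = 11/24

A and B are independent iff P(A=i,B=j) = P(A=i)·P(B=j) for every cell.
  P(A=0)·P(B=0) = 5/12 × 13/24 = 65/288, but P(A=0,B=0) = 5/24 ✗

No, A and B are not independent. Quantitatively, I(A;B) > 0:

H(A) = -[(5/12)·log₂(5/12) + (5/24)·log₂(5/24) + (3/8)·log₂(3/8)]
  = 0.5263 + 0.4715 + 0.5306
  = 1.5284 bits
H(B) = -[(13/24)·log₂(13/24) + (11/24)·log₂(11/24)]
  = 0.4791 + 0.5159
  = 0.9950 bits
H(A,B) = -[(5/24)·log₂(5/24) + (5/24)·log₂(5/24) + (1/8)·log₂(1/8) + (1/12)·log₂(1/12) + (5/24)·log₂(5/24) + (1/6)·log₂(1/6)]
  = 0.4715 + 0.4715 + 0.3750 + 0.2987 + 0.4715 + 0.4308
  = 2.5190 bits
I(A;B) = H(A) + H(B) - H(A,B) = 1.5284 + 0.9950 - 2.5190 = 0.0044 bits > 0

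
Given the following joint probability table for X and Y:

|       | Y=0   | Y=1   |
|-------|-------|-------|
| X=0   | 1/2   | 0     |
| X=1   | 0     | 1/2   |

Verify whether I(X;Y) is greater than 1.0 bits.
Marginal P(X) (row sums):
  P(X=0) = 1/2 + 0 = 1/2
  P(X=1) = 0 + 1/2 = 1/2
Marginal P(Y) (column sums):
  P(Y=0) = 1/2 + 0 = 1/2
  P(Y=1) = 0 + 1/2 = 1/2

H(X) = -[(1/2)·log₂(1/2) + (1/2)·log₂(1/2)]
  = 0.5000 + 0.5000
  = 1.0000 bits
H(Y) = -[(1/2)·log₂(1/2) + (1/2)·log₂(1/2)]
  = 0.5000 + 0.5000
  = 1.0000 bits
H(X,Y) = -[(1/2)·log₂(1/2) + (1/2)·log₂(1/2)]
  = 0.5000 + 0.5000
  = 1.0000 bits

I(X;Y) = H(X) + H(Y) - H(X,Y)
  = 1.0000 + 1.0000 - 1.0000
  = 1.0000 bits

No. I(X;Y) = 1.0000 bits, which is ≤ 1.0 bits.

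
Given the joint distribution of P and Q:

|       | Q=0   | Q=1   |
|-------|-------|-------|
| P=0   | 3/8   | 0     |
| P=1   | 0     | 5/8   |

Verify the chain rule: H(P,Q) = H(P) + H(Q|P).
Left side:
H(P,Q) = -[(3/8)·log₂(3/8) + (5/8)·log₂(5/8)]
  = 0.5306 + 0.4238
  = 0.9544 bits

Right side:
Marginal P(P) (row sums):
  P(P=0) = 3/8 + 0 = 3/8
  P(P=1) = 0 + 5/8 = 5/8
H(P) = -[(3/8)·log₂(3/8) + (5/8)·log₂(5/8)]
  = 0.5306 + 0.4238
  = 0.9544 bits
H(Q|P) = -Σ P(P,Q)·log₂ P(Q|P), where P(Q|P) = P(P,Q) / P(P)
  (cells with P(P,Q) = 0 contribute 0)
  (P=0,Q=0): P(Q|P) = (3/8)/(3/8) = 1;  -(3/8)·log₂(1) = 0.0000
  (P=1,Q=1): P(Q|P) = (5/8)/(5/8) = 1;  -(5/8)·log₂(1) = 0.0000
H(Q|P) = 0.0000 + 0.0000
  = 0.0000 bits
H(P) + H(Q|P) = 0.9544 + 0.0000 = 0.9544 bits

Both sides equal 0.9544 bits, so the chain rule holds ✓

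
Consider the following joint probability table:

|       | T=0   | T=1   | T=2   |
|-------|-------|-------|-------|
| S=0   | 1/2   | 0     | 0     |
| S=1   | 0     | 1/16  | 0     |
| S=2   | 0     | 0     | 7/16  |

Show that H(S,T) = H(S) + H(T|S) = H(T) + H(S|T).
Marginal P(S) (row sums):
  P(S=0) = 1/2 + 0 + 0 = 1/2
  P(S=1) = 0 + 1/16 + 0 = 1/16
  P(S=2) = 0 + 0 + 7/16 = 7/16
Marginal P(T) (column sums):
  P(T=0) = 1/2 + 0 + 0 = 1/2
  P(T=1) = 0 + 1/16 + 0 = 1/16
  P(T=2) = 0 + 0 + 7/16 = 7/16

Decomposition 1: H(S) + H(T|S)
H(S) = -[(1/2)·log₂(1/2) + (1/16)·log₂(1/16) + (7/16)·log₂(7/16)]
  = 0.5000 + 0.2500 + 0.5218
  = 1.2718 bits
H(T|S) = -Σ P(S,T)·log₂ P(T|S), where P(T|S) = P(S,T) / P(S)
  (cells with P(S,T) = 0 contribute 0)
  (S=0,T=0): P(T|S) = (1/2)/(1/2) = 1;  -(1/2)·log₂(1) = 0.0000
  (S=1,T=1): P(T|S) = (1/16)/(1/16) = 1;  -(1/16)·log₂(1) = 0.0000
  (S=2,T=2): P(T|S) = (7/16)/(7/16) = 1;  -(7/16)·log₂(1) = 0.0000
H(T|S) = 0.0000 + 0.0000 + 0.0000
  = 0.0000 bits
H(S) + H(T|S) = 1.2718 + 0.0000 = 1.2718 bits

Decomposition 2: H(T) + H(S|T)
H(T) = -[(1/2)·log₂(1/2) + (1/16)·log₂(1/16) + (7/16)·log₂(7/16)]
  = 0.5000 + 0.2500 + 0.5218
  = 1.2718 bits
H(S|T) = -Σ P(S,T)·log₂ P(S|T), where P(S|T) = P(S,T) / P(T)
  (cells with P(S,T) = 0 contribute 0)
  (S=0,T=0): P(S|T) = (1/2)/(1/2) = 1;  -(1/2)·log₂(1) = 0.0000
  (S=1,T=1): P(S|T) = (1/16)/(1/16) = 1;  -(1/16)·log₂(1) = 0.0000
  (S=2,T=2): P(S|T) = (7/16)/(7/16) = 1;  -(7/16)·log₂(1) = 0.0000
H(S|T) = 0.0000 + 0.0000 + 0.0000
  = 0.0000 bits
H(T) + H(S|T) = 1.2718 + 0.0000 = 1.2718 bits

Direct computation of the joint entropy:
H(S,T) = -[(1/2)·log₂(1/2) + (1/16)·log₂(1/16) + (7/16)·log₂(7/16)]
  = 0.5000 + 0.2500 + 0.5218
  = 1.2718 bits

All three agree: H(S,T) = 1.2718 bits ✓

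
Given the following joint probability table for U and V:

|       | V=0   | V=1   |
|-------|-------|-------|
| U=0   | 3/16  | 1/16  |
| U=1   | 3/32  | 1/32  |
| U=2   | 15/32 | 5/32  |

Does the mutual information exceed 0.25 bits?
Marginal P(U) (row sums):
  P(U=0) = 3/16 + 1/16 = 1/4
  P(U=1) = 3/32 + 1/32 = 1/8
  P(U=2) = 15/32 + 5/32 = 5/8
Marginal P(V) (column sums):
  P(V=0) = 3/16 + 3/32 + 15/32 = 3/4
  P(V=1) = 1/16 + 1/32 + 5/32 = 1/4

H(U) = -[(1/4)·log₂(1/4) + (1/8)·log₂(1/8) + (5/8)·log₂(5/8)]
  = 0.5000 + 0.3750 + 0.4238
  = 1.2988 bits
H(V) = -[(3/4)·log₂(3/4) + (1/4)·log₂(1/4)]
  = 0.3113 + 0.5000
  = 0.8113 bits
H(U,V) = -[(3/16)·log₂(3/16) + (1/16)·log₂(1/16) + (3/32)·log₂(3/32) + (1/32)·log₂(1/32) + (15/32)·log₂(15/32) + (5/32)·log₂(5/32)]
  = 0.4528 + 0.2500 + 0.3202 + 0.1563 + 0.5124 + 0.4184
  = 2.1101 bits

I(U;V) = H(U) + H(V) - H(U,V)
  = 1.2988 + 0.8113 - 2.1101
  = 0.0000 bits

No. I(U;V) = 0.0000 bits, which is ≤ 0.25 bits.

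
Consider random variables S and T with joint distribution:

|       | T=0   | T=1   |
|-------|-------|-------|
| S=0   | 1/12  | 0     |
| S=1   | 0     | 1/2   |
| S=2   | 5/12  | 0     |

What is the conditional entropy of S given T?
Marginal P(T) (column sums):
  P(T=0) = 1/12 + 0 + 5/12 = 1/2
  P(T=1) = 0 + 1/2 + 0 = 1/2

H(S|T) = -Σ P(S,T)·log₂ P(S|T), where P(S|T) = P(S,T) / P(T)
  (cells with P(S,T) = 0 contribute 0)
  (S=0,T=0): P(S|T) = (1/12)/(1/2) = 1/6;  -(1/12)·log₂(1/6) = 0.2154
  (S=1,T=1): P(S|T) = (1/2)/(1/2) = 1;  -(1/2)·log₂(1) = 0.0000
  (S=2,T=0): P(S|T) = (5/12)/(1/2) = 5/6;  -(5/12)·log₂(5/6) = 0.1096
H(S|T) = 0.2154 + 0.0000 + 0.1096
  = 0.3250 bits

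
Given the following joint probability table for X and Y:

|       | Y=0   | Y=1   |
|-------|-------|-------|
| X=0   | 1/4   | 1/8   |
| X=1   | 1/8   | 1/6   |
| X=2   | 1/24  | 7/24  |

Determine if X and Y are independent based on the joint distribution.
Marginal P(X) (row sums):
  P(X=0) = 1/4 + 1/8 = 3/8
  P(X=1) = 1/8 + 1/6 = 7/24
  P(X=2) = 1/24 + 7/24 = 1/3
Marginal P(Y) (column sums):
  P(Y=0) = 1/4 + 1/8 + 1/24 = 5/12
  P(Y=1) = 1/8 + 1/6 + 7/24 = 7/12

X and Y are independent iff P(X=i,Y=j) = P(X=i)·P(Y=j) for every cell.
  P(X=0)·P(Y=0) = 3/8 × 5/12 = 5/32, but P(X=0,Y=0) = 1/4 ✗

No, X and Y are not independent. Quantitatively, I(X;Y) > 0:

H(X) = -[(3/8)·log₂(3/8) + (7/24)·log₂(7/24) + (1/3)·log₂(1/3)]
  = 0.5306 + 0.5185 + 0.5283
  = 1.5774 bits
H(Y) = -[(5/12)·log₂(5/12) + (7/12)·log₂(7/12)]
  = 0.5263 + 0.4536
  = 0.9799 bits
H(X,Y) = -[(1/4)·log₂(1/4) + (1/8)·log₂(1/8) + (1/8)·log₂(1/8) + (1/6)·log₂(1/6) + (1/24)·log₂(1/24) + (7/24)·log₂(7/24)]
  = 0.5000 + 0.3750 + 0.3750 + 0.4308 + 0.1910 + 0.5185
  = 2.3903 bits
I(X;Y) = H(X) + H(Y) - H(X,Y) = 1.5774 + 0.9799 - 2.3903 = 0.1670 bits > 0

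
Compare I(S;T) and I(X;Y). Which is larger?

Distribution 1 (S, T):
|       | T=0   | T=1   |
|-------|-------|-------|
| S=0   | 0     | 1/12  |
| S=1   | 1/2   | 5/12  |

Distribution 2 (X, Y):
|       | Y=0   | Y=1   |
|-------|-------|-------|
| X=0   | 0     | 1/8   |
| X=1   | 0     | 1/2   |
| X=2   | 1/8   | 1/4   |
Distribution 1 (S, T):
Marginal P(S) (row sums):
  P(S=0) = 0 + 1/12 = 1/12
  P(S=1) = 1/2 + 5/12 = 11/12
Marginal P(T) (column sums):
  P(T=0) = 0 + 1/2 = 1/2
  P(T=1) = 1/12 + 5/12 = 1/2

H(S) = -[(1/12)·log₂(1/12) + (11/12)·log₂(11/12)]
  = 0.2987 + 0.1151
  = 0.4138 bits
H(T) = -[(1/2)·log₂(1/2) + (1/2)·log₂(1/2)]
  = 0.5000 + 0.5000
  = 1.0000 bits
H(S,T) = -[(1/12)·log₂(1/12) + (1/2)·log₂(1/2) + (5/12)·log₂(5/12)]
  = 0.2987 + 0.5000 + 0.5263
  = 1.3250 bits

I(S;T) = H(S) + H(T) - H(S,T)
  = 0.4138 + 1.0000 - 1.3250
  = 0.0888 bits

Distribution 2 (X, Y):
Marginal P(X) (row sums):
  P(X=0) = 0 + 1/8 = 1/8
  P(X=1) = 0 + 1/2 = 1/2
  P(X=2) = 1/8 + 1/4 = 3/8
Marginal P(Y) (column sums):
  P(Y=0) = 0 + 0 + 1/8 = 1/8
  P(Y=1) = 1/8 + 1/2 + 1/4 = 7/8

H(X) = -[(1/8)·log₂(1/8) + (1/2)·log₂(1/2) + (3/8)·log₂(3/8)]
  = 0.3750 + 0.5000 + 0.5306
  = 1.4056 bits
H(Y) = -[(1/8)·log₂(1/8) + (7/8)·log₂(7/8)]
  = 0.3750 + 0.1686
  = 0.5436 bits
H(X,Y) = -[(1/8)·log₂(1/8) + (1/2)·log₂(1/2) + (1/8)·log₂(1/8) + (1/4)·log₂(1/4)]
  = 0.3750 + 0.5000 + 0.3750 + 0.5000
  = 1.7500 bits

I(X;Y) = H(X) + H(Y) - H(X,Y)
  = 1.4056 + 0.5436 - 1.7500
  = 0.1992 bits

I(X;Y) = 0.1992 bits > I(S;T) = 0.0888 bits, so (X, Y) has the higher mutual information (stronger dependence).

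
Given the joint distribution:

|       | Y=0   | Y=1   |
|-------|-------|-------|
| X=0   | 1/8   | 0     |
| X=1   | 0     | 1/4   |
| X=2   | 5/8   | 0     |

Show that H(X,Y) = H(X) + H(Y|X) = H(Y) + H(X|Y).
Marginal P(X) (row sums):
  P(X=0) = 1/8 + 0 = 1/8
  P(X=1) = 0 + 1/4 = 1/4
  P(X=2) = 5/8 + 0 = 5/8
Marginal P(Y) (column sums):
  P(Y=0) = 1/8 + 0 + 5/8 = 3/4
  P(Y=1) = 0 + 1/4 + 0 = 1/4

Decomposition 1: H(X) + H(Y|X)
H(X) = -[(1/8)·log₂(1/8) + (1/4)·log₂(1/4) + (5/8)·log₂(5/8)]
  = 0.3750 + 0.5000 + 0.4238
  = 1.2988 bits
H(Y|X) = -Σ P(X,Y)·log₂ P(Y|X), where P(Y|X) = P(X,Y) / P(X)
  (cells with P(X,Y) = 0 contribute 0)
  (X=0,Y=0): P(Y|X) = (1/8)/(1/8) = 1;  -(1/8)·log₂(1) = 0.0000
  (X=1,Y=1): P(Y|X) = (1/4)/(1/4) = 1;  -(1/4)·log₂(1) = 0.0000
  (X=2,Y=0): P(Y|X) = (5/8)/(5/8) = 1;  -(5/8)·log₂(1) = 0.0000
H(Y|X) = 0.0000 + 0.0000 + 0.0000
  = 0.0000 bits
H(X) + H(Y|X) = 1.2988 + 0.0000 = 1.2988 bits

Decomposition 2: H(Y) + H(X|Y)
H(Y) = -[(3/4)·log₂(3/4) + (1/4)·log₂(1/4)]
  = 0.3113 + 0.5000
  = 0.8113 bits
H(X|Y) = -Σ P(X,Y)·log₂ P(X|Y), where P(X|Y) = P(X,Y) / P(Y)
  (cells with P(X,Y) = 0 contribute 0)
  (X=0,Y=0): P(X|Y) = (1/8)/(3/4) = 1/6;  -(1/8)·log₂(1/6) = 0.3231
  (X=1,Y=1): P(X|Y) = (1/4)/(1/4) = 1;  -(1/4)·log₂(1) = 0.0000
  (X=2,Y=0): P(X|Y) = (5/8)/(3/4) = 5/6;  -(5/8)·log₂(5/6) = 0.1644
H(X|Y) = 0.3231 + 0.0000 + 0.1644
  = 0.4875 bits
H(Y) + H(X|Y) = 0.8113 + 0.4875 = 1.2988 bits

Direct computation of the joint entropy:
H(X,Y) = -[(1/8)·log₂(1/8) + (1/4)·log₂(1/4) + (5/8)·log₂(5/8)]
  = 0.3750 + 0.5000 + 0.4238
  = 1.2988 bits

All three agree: H(X,Y) = 1.2988 bits ✓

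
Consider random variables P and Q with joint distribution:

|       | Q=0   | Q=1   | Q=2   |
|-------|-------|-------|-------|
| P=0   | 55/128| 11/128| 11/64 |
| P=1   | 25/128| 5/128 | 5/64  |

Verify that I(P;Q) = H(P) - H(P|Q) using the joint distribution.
Left side, from I(P;Q) = H(P) + H(Q) - H(P,Q):
Marginal P(P) (row sums):
  P(P=0) = 55/128 + 11/128 + 11/64 = 11/16
  P(P=1) = 25/128 + 5/128 + 5/64 = 5/16
Marginal P(Q) (column sums):
  P(Q=0) = 55/128 + 25/128 = 5/8
  P(Q=1) = 11/128 + 5/128 = 1/8
  P(Q=2) = 11/64 + 5/64 = 1/4

H(P) = -[(11/16)·log₂(11/16) + (5/16)·log₂(5/16)]
  = 0.3716 + 0.5244
  = 0.8960 bits
H(Q) = -[(5/8)·log₂(5/8) + (1/8)·log₂(1/8) + (1/4)·log₂(1/4)]
  = 0.4238 + 0.3750 + 0.5000
  = 1.2988 bits
H(P,Q) = -[(55/128)·log₂(55/128) + (11/128)·log₂(11/128) + (11/64)·log₂(11/64) + (25/128)·log₂(25/128) + (5/128)·log₂(5/128) + (5/64)·log₂(5/64)]
  = 0.5236 + 0.3043 + 0.4367 + 0.4602 + 0.1827 + 0.2873
  = 2.1948 bits

I(P;Q) = H(P) + H(Q) - H(P,Q)
  = 0.8960 + 1.2988 - 2.1948
  = 0.0000 bits

Right side, with H(P|Q) computed directly from the conditional probabilities:
H(P|Q) = -Σ P(P,Q)·log₂ P(P|Q), where P(P|Q) = P(P,Q) / P(Q)
  (P=0,Q=0): P(P|Q) = (55/128)/(5/8) = 11/16;  -(55/128)·log₂(11/16) = 0.2323
  (P=0,Q=1): P(P|Q) = (11/128)/(1/8) = 11/16;  -(11/128)·log₂(11/16) = 0.0465
  (P=0,Q=2): P(P|Q) = (11/64)/(1/4) = 11/16;  -(11/64)·log₂(11/16) = 0.0929
  (P=1,Q=0): P(P|Q) = (25/128)/(5/8) = 5/16;  -(25/128)·log₂(5/16) = 0.3277
  (P=1,Q=1): P(P|Q) = (5/128)/(1/8) = 5/16;  -(5/128)·log₂(5/16) = 0.0655
  (P=1,Q=2): P(P|Q) = (5/64)/(1/4) = 5/16;  -(5/64)·log₂(5/16) = 0.1311
H(P|Q) = 0.2323 + 0.0465 + 0.0929 + 0.3277 + 0.0655 + 0.1311
  = 0.8960 bits
H(P) - H(P|Q) = 0.8960 - 0.8960 = 0.0000 bits

Both sides equal 0.0000 bits, so I(P;Q) = H(P) - H(P|Q) ✓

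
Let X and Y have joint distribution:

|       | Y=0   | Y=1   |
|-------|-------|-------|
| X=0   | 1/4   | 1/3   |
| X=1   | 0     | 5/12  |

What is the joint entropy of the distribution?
H(X,Y) = -Σ P(X,Y) log₂ P(X,Y), summed over the non-zero cells:
H(X,Y) = -[(1/4)·log₂(1/4) + (1/3)·log₂(1/3) + (5/12)·log₂(5/12)]
  = 0.5000 + 0.5283 + 0.5263
  = 1.5546 bits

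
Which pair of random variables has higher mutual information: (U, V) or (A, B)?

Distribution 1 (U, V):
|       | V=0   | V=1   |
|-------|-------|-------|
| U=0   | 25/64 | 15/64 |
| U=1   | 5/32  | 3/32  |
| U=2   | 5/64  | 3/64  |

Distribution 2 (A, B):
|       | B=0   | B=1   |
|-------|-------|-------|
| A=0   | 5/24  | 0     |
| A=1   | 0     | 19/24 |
Distribution 1 (U, V):
Marginal P(U) (row sums):
  P(U=0) = 25/64 + 15/64 = 5/8
  P(U=1) = 5/32 + 3/32 = 1/4
  P(U=2) = 5/64 + 3/64 = 1/8
Marginal P(V) (column sums):
  P(V=0) = 25/64 + 5/32 + 5/64 = 5/8
  P(V=1) = 15/64 + 3/32 + 3/64 = 3/8

H(U) = -[(5/8)·log₂(5/8) + (1/4)·log₂(1/4) + (1/8)·log₂(1/8)]
  = 0.4238 + 0.5000 + 0.3750
  = 1.2988 bits
H(V) = -[(5/8)·log₂(5/8) + (3/8)·log₂(3/8)]
  = 0.4238 + 0.5306
  = 0.9544 bits
H(U,V) = -[(25/64)·log₂(25/64) + (15/64)·log₂(15/64) + (5/32)·log₂(5/32) + (3/32)·log₂(3/32) + (5/64)·log₂(5/64) + (3/64)·log₂(3/64)]
  = 0.5297 + 0.4906 + 0.4184 + 0.3202 + 0.2873 + 0.2070
  = 2.2532 bits

I(U;V) = H(U) + H(V) - H(U,V)
  = 1.2988 + 0.9544 - 2.2532
  = 0.0000 bits

Distribution 2 (A, B):
Marginal P(A) (row sums):
  P(A=0) = 5/24 + 0 = 5/24
  P(A=1) = 0 + 19/24 = 19/24
Marginal P(B) (column sums):
  P(B=0) = 5/24 + 0 = 5/24
  P(B=1) = 0 + 19/24 = 19/24

H(A) = -[(5/24)·log₂(5/24) + (19/24)·log₂(19/24)]
  = 0.4715 + 0.2668
  = 0.7383 bits
H(B) = -[(5/24)·log₂(5/24) + (19/24)·log₂(19/24)]
  = 0.4715 + 0.2668
  = 0.7383 bits
H(A,B) = -[(5/24)·log₂(5/24) + (19/24)·log₂(19/24)]
  = 0.4715 + 0.2668
  = 0.7383 bits

I(A;B) = H(A) + H(B) - H(A,B)
  = 0.7383 + 0.7383 - 0.7383
  = 0.7383 bits

I(A;B) = 0.7383 bits > I(U;V) = 0.0000 bits, so (A, B) has the higher mutual information (stronger dependence).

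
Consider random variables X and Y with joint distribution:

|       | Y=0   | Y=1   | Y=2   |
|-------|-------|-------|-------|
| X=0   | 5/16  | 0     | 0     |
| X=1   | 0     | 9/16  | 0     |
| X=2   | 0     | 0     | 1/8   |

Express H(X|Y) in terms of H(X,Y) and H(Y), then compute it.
H(X|Y) = H(X,Y) - H(Y)

Marginal P(Y) (column sums):
  P(Y=0) = 5/16 + 0 + 0 = 5/16
  P(Y=1) = 0 + 9/16 + 0 = 9/16
  P(Y=2) = 0 + 0 + 1/8 = 1/8

H(X,Y) = -[(5/16)·log₂(5/16) + (9/16)·log₂(9/16) + (1/8)·log₂(1/8)]
  = 0.5244 + 0.4669 + 0.3750
  = 1.3663 bits
H(Y) = -[(5/16)·log₂(5/16) + (9/16)·log₂(9/16) + (1/8)·log₂(1/8)]
  = 0.5244 + 0.4669 + 0.3750
  = 1.3663 bits

H(X|Y) = 1.3663 - 1.3663 = 0.0000 bits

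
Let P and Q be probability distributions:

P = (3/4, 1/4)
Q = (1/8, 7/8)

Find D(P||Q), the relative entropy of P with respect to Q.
D(P||Q) = Σ P(i) log₂(P(i)/Q(i))
  i=0: (3/4) × log₂((3/4)/(1/8)) = (3/4) × log₂(6) = 1.9387
  i=1: (1/4) × log₂((1/4)/(7/8)) = (1/4) × log₂(2/7) = -0.4518
D(P||Q) = 1.9387 - 0.4518
  = 1.4869 bits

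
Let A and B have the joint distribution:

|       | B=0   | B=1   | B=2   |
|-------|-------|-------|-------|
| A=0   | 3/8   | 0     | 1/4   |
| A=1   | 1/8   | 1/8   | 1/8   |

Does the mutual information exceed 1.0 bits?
Marginal P(A) (row sums):
  P(A=0) = 3/8 + 0 + 1/4 = 5/8
  P(A=1) = 1/8 + 1/8 + 1/8 = 3/8
Marginal P(B) (column sums):
  P(B=0) = 3/8 + 1/8 = 1/2
  P(B=1) = 0 + 1/8 = 1/8
  P(B=2) = 1/4 + 1/8 = 3/8

H(A) = -[(5/8)·log₂(5/8) + (3/8)·log₂(3/8)]
  = 0.4238 + 0.5306
  = 0.9544 bits
H(B) = -[(1/2)·log₂(1/2) + (1/8)·log₂(1/8) + (3/8)·log₂(3/8)]
  = 0.5000 + 0.3750 + 0.5306
  = 1.4056 bits
H(A,B) = -[(3/8)·log₂(3/8) + (1/4)·log₂(1/4) + (1/8)·log₂(1/8) + (1/8)·log₂(1/8) + (1/8)·log₂(1/8)]
  = 0.5306 + 0.5000 + 0.3750 + 0.3750 + 0.3750
  = 2.1556 bits

I(A;B) = H(A) + H(B) - H(A,B)
  = 0.9544 + 1.4056 - 2.1556
  = 0.2044 bits

No. I(A;B) = 0.2044 bits, which is ≤ 1.0 bits.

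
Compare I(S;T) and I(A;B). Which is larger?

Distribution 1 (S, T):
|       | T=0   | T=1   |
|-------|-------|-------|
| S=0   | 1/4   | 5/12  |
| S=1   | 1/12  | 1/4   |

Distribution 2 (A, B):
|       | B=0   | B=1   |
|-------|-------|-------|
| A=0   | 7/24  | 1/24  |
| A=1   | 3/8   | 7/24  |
Distribution 1 (S, T):
Marginal P(S) (row sums):
  P(S=0) = 1/4 + 5/12 = 2/3
  P(S=1) = 1/12 + 1/4 = 1/3
Marginal P(T) (column sums):
  P(T=0) = 1/4 + 1/12 = 1/3
  P(T=1) = 5/12 + 1/4 = 2/3

H(S) = -[(2/3)·log₂(2/3) + (1/3)·log₂(1/3)]
  = 0.3900 + 0.5283
  = 0.9183 bits
H(T) = -[(1/3)·log₂(1/3) + (2/3)·log₂(2/3)]
  = 0.5283 + 0.3900
  = 0.9183 bits
H(S,T) = -[(1/4)·log₂(1/4) + (5/12)·log₂(5/12) + (1/12)·log₂(1/12) + (1/4)·log₂(1/4)]
  = 0.5000 + 0.5263 + 0.2987 + 0.5000
  = 1.8250 bits

I(S;T) = H(S) + H(T) - H(S,T)
  = 0.9183 + 0.9183 - 1.8250
  = 0.0116 bits

Distribution 2 (A, B):
Marginal P(A) (row sums):
  P(A=0) = 7/24 + 1/24 = 1/3
  P(A=1) = 3/8 + 7/24 = 2/3
Marginal P(B) (column sums):
  P(B=0) = 7/24 + 3/8 = 2/3
  P(B=1) = 1/24 + 7/24 = 1/3

H(A) = -[(1/3)·log₂(1/3) + (2/3)·log₂(2/3)]
  = 0.5283 + 0.3900
  = 0.9183 bits
H(B) = -[(2/3)·log₂(2/3) + (1/3)·log₂(1/3)]
  = 0.3900 + 0.5283
  = 0.9183 bits
H(A,B) = -[(7/24)·log₂(7/24) + (1/24)·log₂(1/24) + (3/8)·log₂(3/8) + (7/24)·log₂(7/24)]
  = 0.5185 + 0.1910 + 0.5306 + 0.5185
  = 1.7586 bits

I(A;B) = H(A) + H(B) - H(A,B)
  = 0.9183 + 0.9183 - 1.7586
  = 0.0780 bits

I(A;B) = 0.0780 bits > I(S;T) = 0.0116 bits, so (A, B) has the higher mutual information (stronger dependence).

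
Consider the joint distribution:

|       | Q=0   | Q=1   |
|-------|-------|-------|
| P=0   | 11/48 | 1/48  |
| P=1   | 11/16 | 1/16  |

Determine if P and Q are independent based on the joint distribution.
Marginal P(P) (row sums):
  P(P=0) = 11/48 + 1/48 = 1/4
  P(P=1) = 11/16 + 1/16 = 3/4
Marginal P(Q) (column sums):
  P(Q=0) = 11/48 + 11/16 = 11/12
  P(Q=1) = 1/48 + 1/16 = 1/12

P and Q are independent iff P(P=i,Q=j) = P(P=i)·P(Q=j) for every cell.
  P(P=0)·P(Q=0) = 1/4 × 11/12 = 11/48 = P(P=0,Q=0) ✓
  P(P=0)·P(Q=1) = 1/4 × 1/12 = 1/48 = P(P=0,Q=1) ✓
  P(P=1)·P(Q=0) = 3/4 × 11/12 = 11/16 = P(P=1,Q=0) ✓
  P(P=1)·P(Q=1) = 3/4 × 1/12 = 1/16 = P(P=1,Q=1) ✓

Yes, P and Q are independent: every cell factors, so I(P;Q) = 0 bits.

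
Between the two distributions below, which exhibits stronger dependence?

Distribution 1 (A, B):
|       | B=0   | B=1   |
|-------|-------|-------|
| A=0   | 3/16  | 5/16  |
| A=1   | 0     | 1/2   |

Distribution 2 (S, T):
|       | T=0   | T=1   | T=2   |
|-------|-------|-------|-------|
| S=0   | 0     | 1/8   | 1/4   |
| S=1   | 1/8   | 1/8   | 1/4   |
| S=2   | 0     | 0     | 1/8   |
Distribution 1 (A, B):
Marginal P(A) (row sums):
  P(A=0) = 3/16 + 5/16 = 1/2
  P(A=1) = 0 + 1/2 = 1/2
Marginal P(B) (column sums):
  P(B=0) = 3/16 + 0 = 3/16
  P(B=1) = 5/16 + 1/2 = 13/16

H(A) = -[(1/2)·log₂(1/2) + (1/2)·log₂(1/2)]
  = 0.5000 + 0.5000
  = 1.0000 bits
H(B) = -[(3/16)·log₂(3/16) + (13/16)·log₂(13/16)]
  = 0.4528 + 0.2434
  = 0.6962 bits
H(A,B) = -[(3/16)·log₂(3/16) + (5/16)·log₂(5/16) + (1/2)·log₂(1/2)]
  = 0.4528 + 0.5244 + 0.5000
  = 1.4772 bits

I(A;B) = H(A) + H(B) - H(A,B)
  = 1.0000 + 0.6962 - 1.4772
  = 0.2190 bits

Distribution 2 (S, T):
Marginal P(S) (row sums):
  P(S=0) = 0 + 1/8 + 1/4 = 3/8
  P(S=1) = 1/8 + 1/8 + 1/4 = 1/2
  P(S=2) = 0 + 0 + 1/8 = 1/8
Marginal P(T) (column sums):
  P(T=0) = 0 + 1/8 + 0 = 1/8
  P(T=1) = 1/8 + 1/8 + 0 = 1/4
  P(T=2) = 1/4 + 1/4 + 1/8 = 5/8

H(S) = -[(3/8)·log₂(3/8) + (1/2)·log₂(1/2) + (1/8)·log₂(1/8)]
  = 0.5306 + 0.5000 + 0.3750
  = 1.4056 bits
H(T) = -[(1/8)·log₂(1/8) + (1/4)·log₂(1/4) + (5/8)·log₂(5/8)]
  = 0.3750 + 0.5000 + 0.4238
  = 1.2988 bits
H(S,T) = -[(1/8)·log₂(1/8) + (1/4)·log₂(1/4) + (1/8)·log₂(1/8) + (1/8)·log₂(1/8) + (1/4)·log₂(1/4) + (1/8)·log₂(1/8)]
  = 0.3750 + 0.5000 + 0.3750 + 0.3750 + 0.5000 + 0.3750
  = 2.5000 bits

I(S;T) = H(S) + H(T) - H(S,T)
  = 1.4056 + 1.2988 - 2.5000
  = 0.2044 bits

I(A;B) = 0.2190 bits > I(S;T) = 0.2044 bits, so (A, B) has the higher mutual information (stronger dependence).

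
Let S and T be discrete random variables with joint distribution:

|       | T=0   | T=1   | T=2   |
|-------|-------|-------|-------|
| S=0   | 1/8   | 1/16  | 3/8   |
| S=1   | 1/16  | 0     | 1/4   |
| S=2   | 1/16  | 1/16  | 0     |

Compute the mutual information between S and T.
Marginal P(S) (row sums):
  P(S=0) = 1/8 + 1/16 + 3/8 = 9/16
  P(S=1) = 1/16 + 0 + 1/4 = 5/16
  P(S=2) = 1/16 + 1/16 + 0 = 1/8
Marginal P(T) (column sums):
  P(T=0) = 1/8 + 1/16 + 1/16 = 1/4
  P(T=1) = 1/16 + 0 + 1/16 = 1/8
  P(T=2) = 3/8 + 1/4 + 0 = 5/8

H(S) = -[(9/16)·log₂(9/16) + (5/16)·log₂(5/16) + (1/8)·log₂(1/8)]
  = 0.4669 + 0.5244 + 0.3750
  = 1.3663 bits
H(T) = -[(1/4)·log₂(1/4) + (1/8)·log₂(1/8) + (5/8)·log₂(5/8)]
  = 0.5000 + 0.3750 + 0.4238
  = 1.2988 bits
H(S,T) = -[(1/8)·log₂(1/8) + (1/16)·log₂(1/16) + (3/8)·log₂(3/8) + (1/16)·log₂(1/16) + (1/4)·log₂(1/4) + (1/16)·log₂(1/16) + (1/16)·log₂(1/16)]
  = 0.3750 + 0.2500 + 0.5306 + 0.2500 + 0.5000 + 0.2500 + 0.2500
  = 2.4056 bits

I(S;T) = H(S) + H(T) - H(S,T)
  = 1.3663 + 1.2988 - 2.4056
  = 0.2595 bits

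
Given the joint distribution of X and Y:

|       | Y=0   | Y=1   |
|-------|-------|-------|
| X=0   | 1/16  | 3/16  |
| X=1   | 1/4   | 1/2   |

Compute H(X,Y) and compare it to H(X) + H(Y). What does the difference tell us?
Marginal P(X) (row sums):
  P(X=0) = 1/16 + 3/16 = 1/4
  P(X=1) = 1/4 + 1/2 = 3/4
Marginal P(Y) (column sums):
  P(Y=0) = 1/16 + 1/4 = 5/16
  P(Y=1) = 3/16 + 1/2 = 11/16

H(X,Y) = -[(1/16)·log₂(1/16) + (3/16)·log₂(3/16) + (1/4)·log₂(1/4) + (1/2)·log₂(1/2)]
  = 0.2500 + 0.4528 + 0.5000 + 0.5000
  = 1.7028 bits
H(X) = -[(1/4)·log₂(1/4) + (3/4)·log₂(3/4)]
  = 0.5000 + 0.3113
  = 0.8113 bits
H(Y) = -[(5/16)·log₂(5/16) + (11/16)·log₂(11/16)]
  = 0.5244 + 0.3716
  = 0.8960 bits

H(X) + H(Y) = 0.8113 + 0.8960 = 1.7073 bits
Difference: H(X) + H(Y) - H(X,Y) = 1.7073 - 1.7028 = 0.0045 bits = I(X;Y)

The difference is the mutual information; it is positive here, so X and Y are dependent (knowing one reduces uncertainty about the other by 0.0045 bits).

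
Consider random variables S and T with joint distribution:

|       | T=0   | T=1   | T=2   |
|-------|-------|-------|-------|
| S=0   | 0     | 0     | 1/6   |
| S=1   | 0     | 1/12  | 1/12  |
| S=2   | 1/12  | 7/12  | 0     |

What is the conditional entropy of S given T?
Marginal P(T) (column sums):
  P(T=0) = 0 + 0 + 1/12 = 1/12
  P(T=1) = 0 + 1/12 + 7/12 = 2/3
  P(T=2) = 1/6 + 1/12 + 0 = 1/4

H(S|T) = -Σ P(S,T)·log₂ P(S|T), where P(S|T) = P(S,T) / P(T)
  (cells with P(S,T) = 0 contribute 0)
  (S=0,T=2): P(S|T) = (1/6)/(1/4) = 2/3;  -(1/6)·log₂(2/3) = 0.0975
  (S=1,T=1): P(S|T) = (1/12)/(2/3) = 1/8;  -(1/12)·log₂(1/8) = 0.2500
  (S=1,T=2): P(S|T) = (1/12)/(1/4) = 1/3;  -(1/12)·log₂(1/3) = 0.1321
  (S=2,T=0): P(S|T) = (1/12)/(1/12) = 1;  -(1/12)·log₂(1) = 0.0000
  (S=2,T=1): P(S|T) = (7/12)/(2/3) = 7/8;  -(7/12)·log₂(7/8) = 0.1124
H(S|T) = 0.0975 + 0.2500 + 0.1321 + 0.0000 + 0.1124
  = 0.5920 bits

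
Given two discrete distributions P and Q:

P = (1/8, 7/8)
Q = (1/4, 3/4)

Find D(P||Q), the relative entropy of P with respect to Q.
D(P||Q) = Σ P(i) log₂(P(i)/Q(i))
  i=0: (1/8) × log₂((1/8)/(1/4)) = (1/8) × log₂(1/2) = -0.1250
  i=1: (7/8) × log₂((7/8)/(3/4)) = (7/8) × log₂(7/6) = 0.1946
D(P||Q) = -0.1250 + 0.1946
  = 0.0696 bits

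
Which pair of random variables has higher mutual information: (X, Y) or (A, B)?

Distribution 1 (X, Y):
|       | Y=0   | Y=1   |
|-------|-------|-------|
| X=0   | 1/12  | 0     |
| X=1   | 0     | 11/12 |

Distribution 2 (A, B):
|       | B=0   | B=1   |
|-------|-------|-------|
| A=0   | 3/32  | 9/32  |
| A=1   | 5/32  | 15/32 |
Distribution 1 (X, Y):
Marginal P(X) (row sums):
  P(X=0) = 1/12 + 0 = 1/12
  P(X=1) = 0 + 11/12 = 11/12
Marginal P(Y) (column sums):
  P(Y=0) = 1/12 + 0 = 1/12
  P(Y=1) = 0 + 11/12 = 11/12

H(X) = -[(1/12)·log₂(1/12) + (11/12)·log₂(11/12)]
  = 0.2987 + 0.1151
  = 0.4138 bits
H(Y) = -[(1/12)·log₂(1/12) + (11/12)·log₂(11/12)]
  = 0.2987 + 0.1151
  = 0.4138 bits
H(X,Y) = -[(1/12)·log₂(1/12) + (11/12)·log₂(11/12)]
  = 0.2987 + 0.1151
  = 0.4138 bits

I(X;Y) = H(X) + H(Y) - H(X,Y)
  = 0.4138 + 0.4138 - 0.4138
  = 0.4138 bits

Distribution 2 (A, B):
Marginal P(A) (row sums):
  P(A=0) = 3/32 + 9/32 = 3/8
  P(A=1) = 5/32 + 15/32 = 5/8
Marginal P(B) (column sums):
  P(B=0) = 3/32 + 5/32 = 1/4
  P(B=1) = 9/32 + 15/32 = 3/4

H(A) = -[(3/8)·log₂(3/8) + (5/8)·log₂(5/8)]
  = 0.5306 + 0.4238
  = 0.9544 bits
H(B) = -[(1/4)·log₂(1/4) + (3/4)·log₂(3/4)]
  = 0.5000 + 0.3113
  = 0.8113 bits
H(A,B) = -[(3/32)·log₂(3/32) + (9/32)·log₂(9/32) + (5/32)·log₂(5/32) + (15/32)·log₂(15/32)]
  = 0.3202 + 0.5147 + 0.4184 + 0.5124
  = 1.7657 bits

I(A;B) = H(A) + H(B) - H(A,B)
  = 0.9544 + 0.8113 - 1.7657
  = 0.0000 bits

I(X;Y) = 0.4138 bits > I(A;B) = 0.0000 bits, so (X, Y) has the higher mutual information (stronger dependence).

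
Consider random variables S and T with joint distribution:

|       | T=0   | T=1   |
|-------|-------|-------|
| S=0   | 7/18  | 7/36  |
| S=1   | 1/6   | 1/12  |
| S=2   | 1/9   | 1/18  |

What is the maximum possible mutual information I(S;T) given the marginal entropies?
The upper bound on mutual information is I(S;T) ≤ min(H(S), H(T)).

Marginal P(S) (row sums):
  P(S=0) = 7/18 + 7/36 = 7/12
  P(S=1) = 1/6 + 1/12 = 1/4
  P(S=2) = 1/9 + 1/18 = 1/6
Marginal P(T) (column sums):
  P(T=0) = 7/18 + 1/6 + 1/9 = 2/3
  P(T=1) = 7/36 + 1/12 + 1/18 = 1/3

H(S) = -[(7/12)·log₂(7/12) + (1/4)·log₂(1/4) + (1/6)·log₂(1/6)]
  = 0.4536 + 0.5000 + 0.4308
  = 1.3844 bits
H(T) = -[(2/3)·log₂(2/3) + (1/3)·log₂(1/3)]
  = 0.3900 + 0.5283
  = 0.9183 bits

Maximum possible I(S;T) = min(1.3844, 0.9183) = 0.9183 bits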